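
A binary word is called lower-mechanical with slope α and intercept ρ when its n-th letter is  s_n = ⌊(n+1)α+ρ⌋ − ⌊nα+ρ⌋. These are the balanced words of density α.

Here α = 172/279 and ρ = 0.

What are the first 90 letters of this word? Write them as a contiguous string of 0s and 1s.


n=0: ⌊(1·172)/279⌋ − ⌊(0·172)/279⌋ = ⌊172/279⌋ − ⌊0/279⌋ = 0 − 0 = 0
n=1: ⌊(2·172)/279⌋ − ⌊(1·172)/279⌋ = ⌊344/279⌋ − ⌊172/279⌋ = 1 − 0 = 1
n=2: ⌊(3·172)/279⌋ − ⌊(2·172)/279⌋ = ⌊516/279⌋ − ⌊344/279⌋ = 1 − 1 = 0
n=3: ⌊(4·172)/279⌋ − ⌊(3·172)/279⌋ = ⌊688/279⌋ − ⌊516/279⌋ = 2 − 1 = 1
n=4: ⌊(5·172)/279⌋ − ⌊(4·172)/279⌋ = ⌊860/279⌋ − ⌊688/279⌋ = 3 − 2 = 1
n=5: ⌊(6·172)/279⌋ − ⌊(5·172)/279⌋ = ⌊1032/279⌋ − ⌊860/279⌋ = 3 − 3 = 0
n=6: ⌊(7·172)/279⌋ − ⌊(6·172)/279⌋ = ⌊1204/279⌋ − ⌊1032/279⌋ = 4 − 3 = 1
n=7: ⌊(8·172)/279⌋ − ⌊(7·172)/279⌋ = ⌊1376/279⌋ − ⌊1204/279⌋ = 4 − 4 = 0
n=8: ⌊(9·172)/279⌋ − ⌊(8·172)/279⌋ = ⌊1548/279⌋ − ⌊1376/279⌋ = 5 − 4 = 1
n=9: ⌊(10·172)/279⌋ − ⌊(9·172)/279⌋ = ⌊1720/279⌋ − ⌊1548/279⌋ = 6 − 5 = 1
n=10: ⌊(11·172)/279⌋ − ⌊(10·172)/279⌋ = ⌊1892/279⌋ − ⌊1720/279⌋ = 6 − 6 = 0
n=11: ⌊(12·172)/279⌋ − ⌊(11·172)/279⌋ = ⌊2064/279⌋ − ⌊1892/279⌋ = 7 − 6 = 1
n=12: ⌊(13·172)/279⌋ − ⌊(12·172)/279⌋ = ⌊2236/279⌋ − ⌊2064/279⌋ = 8 − 7 = 1
n=13: ⌊(14·172)/279⌋ − ⌊(13·172)/279⌋ = ⌊2408/279⌋ − ⌊2236/279⌋ = 8 − 8 = 0
n=14: ⌊(15·172)/279⌋ − ⌊(14·172)/279⌋ = ⌊2580/279⌋ − ⌊2408/279⌋ = 9 − 8 = 1
n=15: ⌊(16·172)/279⌋ − ⌊(15·172)/279⌋ = ⌊2752/279⌋ − ⌊2580/279⌋ = 9 − 9 = 0
n=16: ⌊(17·172)/279⌋ − ⌊(16·172)/279⌋ = ⌊2924/279⌋ − ⌊2752/279⌋ = 10 − 9 = 1
n=17: ⌊(18·172)/279⌋ − ⌊(17·172)/279⌋ = ⌊3096/279⌋ − ⌊2924/279⌋ = 11 − 10 = 1
n=18: ⌊(19·172)/279⌋ − ⌊(18·172)/279⌋ = ⌊3268/279⌋ − ⌊3096/279⌋ = 11 − 11 = 0
n=19: ⌊(20·172)/279⌋ − ⌊(19·172)/279⌋ = ⌊3440/279⌋ − ⌊3268/279⌋ = 12 − 11 = 1
n=20: ⌊(21·172)/279⌋ − ⌊(20·172)/279⌋ = ⌊3612/279⌋ − ⌊3440/279⌋ = 12 − 12 = 0
n=21: ⌊(22·172)/279⌋ − ⌊(21·172)/279⌋ = ⌊3784/279⌋ − ⌊3612/279⌋ = 13 − 12 = 1
n=22: ⌊(23·172)/279⌋ − ⌊(22·172)/279⌋ = ⌊3956/279⌋ − ⌊3784/279⌋ = 14 − 13 = 1
n=23: ⌊(24·172)/279⌋ − ⌊(23·172)/279⌋ = ⌊4128/279⌋ − ⌊3956/279⌋ = 14 − 14 = 0
n=24: ⌊(25·172)/279⌋ − ⌊(24·172)/279⌋ = ⌊4300/279⌋ − ⌊4128/279⌋ = 15 − 14 = 1
n=25: ⌊(26·172)/279⌋ − ⌊(25·172)/279⌋ = ⌊4472/279⌋ − ⌊4300/279⌋ = 16 − 15 = 1
n=26: ⌊(27·172)/279⌋ − ⌊(26·172)/279⌋ = ⌊4644/279⌋ − ⌊4472/279⌋ = 16 − 16 = 0
n=27: ⌊(28·172)/279⌋ − ⌊(27·172)/279⌋ = ⌊4816/279⌋ − ⌊4644/279⌋ = 17 − 16 = 1
n=28: ⌊(29·172)/279⌋ − ⌊(28·172)/279⌋ = ⌊4988/279⌋ − ⌊4816/279⌋ = 17 − 17 = 0
n=29: ⌊(30·172)/279⌋ − ⌊(29·172)/279⌋ = ⌊5160/279⌋ − ⌊4988/279⌋ = 18 − 17 = 1
n=30: ⌊(31·172)/279⌋ − ⌊(30·172)/279⌋ = ⌊5332/279⌋ − ⌊5160/279⌋ = 19 − 18 = 1
n=31: ⌊(32·172)/279⌋ − ⌊(31·172)/279⌋ = ⌊5504/279⌋ − ⌊5332/279⌋ = 19 − 19 = 0
n=32: ⌊(33·172)/279⌋ − ⌊(32·172)/279⌋ = ⌊5676/279⌋ − ⌊5504/279⌋ = 20 − 19 = 1
n=33: ⌊(34·172)/279⌋ − ⌊(33·172)/279⌋ = ⌊5848/279⌋ − ⌊5676/279⌋ = 20 − 20 = 0
n=34: ⌊(35·172)/279⌋ − ⌊(34·172)/279⌋ = ⌊6020/279⌋ − ⌊5848/279⌋ = 21 − 20 = 1
n=35: ⌊(36·172)/279⌋ − ⌊(35·172)/279⌋ = ⌊6192/279⌋ − ⌊6020/279⌋ = 22 − 21 = 1
n=36: ⌊(37·172)/279⌋ − ⌊(36·172)/279⌋ = ⌊6364/279⌋ − ⌊6192/279⌋ = 22 − 22 = 0
n=37: ⌊(38·172)/279⌋ − ⌊(37·172)/279⌋ = ⌊6536/279⌋ − ⌊6364/279⌋ = 23 − 22 = 1
n=38: ⌊(39·172)/279⌋ − ⌊(38·172)/279⌋ = ⌊6708/279⌋ − ⌊6536/279⌋ = 24 − 23 = 1
n=39: ⌊(40·172)/279⌋ − ⌊(39·172)/279⌋ = ⌊6880/279⌋ − ⌊6708/279⌋ = 24 − 24 = 0
n=40: ⌊(41·172)/279⌋ − ⌊(40·172)/279⌋ = ⌊7052/279⌋ − ⌊6880/279⌋ = 25 − 24 = 1
n=41: ⌊(42·172)/279⌋ − ⌊(41·172)/279⌋ = ⌊7224/279⌋ − ⌊7052/279⌋ = 25 − 25 = 0
n=42: ⌊(43·172)/279⌋ − ⌊(42·172)/279⌋ = ⌊7396/279⌋ − ⌊7224/279⌋ = 26 − 25 = 1
n=43: ⌊(44·172)/279⌋ − ⌊(43·172)/279⌋ = ⌊7568/279⌋ − ⌊7396/279⌋ = 27 − 26 = 1
n=44: ⌊(45·172)/279⌋ − ⌊(44·172)/279⌋ = ⌊7740/279⌋ − ⌊7568/279⌋ = 27 − 27 = 0
n=45: ⌊(46·172)/279⌋ − ⌊(45·172)/279⌋ = ⌊7912/279⌋ − ⌊7740/279⌋ = 28 − 27 = 1
n=46: ⌊(47·172)/279⌋ − ⌊(46·172)/279⌋ = ⌊8084/279⌋ − ⌊7912/279⌋ = 28 − 28 = 0
n=47: ⌊(48·172)/279⌋ − ⌊(47·172)/279⌋ = ⌊8256/279⌋ − ⌊8084/279⌋ = 29 − 28 = 1
n=48: ⌊(49·172)/279⌋ − ⌊(48·172)/279⌋ = ⌊8428/279⌋ − ⌊8256/279⌋ = 30 − 29 = 1
n=49: ⌊(50·172)/279⌋ − ⌊(49·172)/279⌋ = ⌊8600/279⌋ − ⌊8428/279⌋ = 30 − 30 = 0
n=50: ⌊(51·172)/279⌋ − ⌊(50·172)/279⌋ = ⌊8772/279⌋ − ⌊8600/279⌋ = 31 − 30 = 1
n=51: ⌊(52·172)/279⌋ − ⌊(51·172)/279⌋ = ⌊8944/279⌋ − ⌊8772/279⌋ = 32 − 31 = 1
n=52: ⌊(53·172)/279⌋ − ⌊(52·172)/279⌋ = ⌊9116/279⌋ − ⌊8944/279⌋ = 32 − 32 = 0
n=53: ⌊(54·172)/279⌋ − ⌊(53·172)/279⌋ = ⌊9288/279⌋ − ⌊9116/279⌋ = 33 − 32 = 1
n=54: ⌊(55·172)/279⌋ − ⌊(54·172)/279⌋ = ⌊9460/279⌋ − ⌊9288/279⌋ = 33 − 33 = 0
n=55: ⌊(56·172)/279⌋ − ⌊(55·172)/279⌋ = ⌊9632/279⌋ − ⌊9460/279⌋ = 34 − 33 = 1
n=56: ⌊(57·172)/279⌋ − ⌊(56·172)/279⌋ = ⌊9804/279⌋ − ⌊9632/279⌋ = 35 − 34 = 1
n=57: ⌊(58·172)/279⌋ − ⌊(57·172)/279⌋ = ⌊9976/279⌋ − ⌊9804/279⌋ = 35 − 35 = 0
n=58: ⌊(59·172)/279⌋ − ⌊(58·172)/279⌋ = ⌊10148/279⌋ − ⌊9976/279⌋ = 36 − 35 = 1
n=59: ⌊(60·172)/279⌋ − ⌊(59·172)/279⌋ = ⌊10320/279⌋ − ⌊10148/279⌋ = 36 − 36 = 0
n=60: ⌊(61·172)/279⌋ − ⌊(60·172)/279⌋ = ⌊10492/279⌋ − ⌊10320/279⌋ = 37 − 36 = 1
n=61: ⌊(62·172)/279⌋ − ⌊(61·172)/279⌋ = ⌊10664/279⌋ − ⌊10492/279⌋ = 38 − 37 = 1
n=62: ⌊(63·172)/279⌋ − ⌊(62·172)/279⌋ = ⌊10836/279⌋ − ⌊10664/279⌋ = 38 − 38 = 0
n=63: ⌊(64·172)/279⌋ − ⌊(63·172)/279⌋ = ⌊11008/279⌋ − ⌊10836/279⌋ = 39 − 38 = 1
n=64: ⌊(65·172)/279⌋ − ⌊(64·172)/279⌋ = ⌊11180/279⌋ − ⌊11008/279⌋ = 40 − 39 = 1
n=65: ⌊(66·172)/279⌋ − ⌊(65·172)/279⌋ = ⌊11352/279⌋ − ⌊11180/279⌋ = 40 − 40 = 0
n=66: ⌊(67·172)/279⌋ − ⌊(66·172)/279⌋ = ⌊11524/279⌋ − ⌊11352/279⌋ = 41 − 40 = 1
n=67: ⌊(68·172)/279⌋ − ⌊(67·172)/279⌋ = ⌊11696/279⌋ − ⌊11524/279⌋ = 41 − 41 = 0
n=68: ⌊(69·172)/279⌋ − ⌊(68·172)/279⌋ = ⌊11868/279⌋ − ⌊11696/279⌋ = 42 − 41 = 1
n=69: ⌊(70·172)/279⌋ − ⌊(69·172)/279⌋ = ⌊12040/279⌋ − ⌊11868/279⌋ = 43 − 42 = 1
n=70: ⌊(71·172)/279⌋ − ⌊(70·172)/279⌋ = ⌊12212/279⌋ − ⌊12040/279⌋ = 43 − 43 = 0
n=71: ⌊(72·172)/279⌋ − ⌊(71·172)/279⌋ = ⌊12384/279⌋ − ⌊12212/279⌋ = 44 − 43 = 1
n=72: ⌊(73·172)/279⌋ − ⌊(72·172)/279⌋ = ⌊12556/279⌋ − ⌊12384/279⌋ = 45 − 44 = 1
n=73: ⌊(74·172)/279⌋ − ⌊(73·172)/279⌋ = ⌊12728/279⌋ − ⌊12556/279⌋ = 45 − 45 = 0
n=74: ⌊(75·172)/279⌋ − ⌊(74·172)/279⌋ = ⌊12900/279⌋ − ⌊12728/279⌋ = 46 − 45 = 1
n=75: ⌊(76·172)/279⌋ − ⌊(75·172)/279⌋ = ⌊13072/279⌋ − ⌊12900/279⌋ = 46 − 46 = 0
n=76: ⌊(77·172)/279⌋ − ⌊(76·172)/279⌋ = ⌊13244/279⌋ − ⌊13072/279⌋ = 47 − 46 = 1
n=77: ⌊(78·172)/279⌋ − ⌊(77·172)/279⌋ = ⌊13416/279⌋ − ⌊13244/279⌋ = 48 − 47 = 1
n=78: ⌊(79·172)/279⌋ − ⌊(78·172)/279⌋ = ⌊13588/279⌋ − ⌊13416/279⌋ = 48 − 48 = 0
n=79: ⌊(80·172)/279⌋ − ⌊(79·172)/279⌋ = ⌊13760/279⌋ − ⌊13588/279⌋ = 49 − 48 = 1
n=80: ⌊(81·172)/279⌋ − ⌊(80·172)/279⌋ = ⌊13932/279⌋ − ⌊13760/279⌋ = 49 − 49 = 0
n=81: ⌊(82·172)/279⌋ − ⌊(81·172)/279⌋ = ⌊14104/279⌋ − ⌊13932/279⌋ = 50 − 49 = 1
n=82: ⌊(83·172)/279⌋ − ⌊(82·172)/279⌋ = ⌊14276/279⌋ − ⌊14104/279⌋ = 51 − 50 = 1
n=83: ⌊(84·172)/279⌋ − ⌊(83·172)/279⌋ = ⌊14448/279⌋ − ⌊14276/279⌋ = 51 − 51 = 0
n=84: ⌊(85·172)/279⌋ − ⌊(84·172)/279⌋ = ⌊14620/279⌋ − ⌊14448/279⌋ = 52 − 51 = 1
n=85: ⌊(86·172)/279⌋ − ⌊(85·172)/279⌋ = ⌊14792/279⌋ − ⌊14620/279⌋ = 53 − 52 = 1
n=86: ⌊(87·172)/279⌋ − ⌊(86·172)/279⌋ = ⌊14964/279⌋ − ⌊14792/279⌋ = 53 − 53 = 0
n=87: ⌊(88·172)/279⌋ − ⌊(87·172)/279⌋ = ⌊15136/279⌋ − ⌊14964/279⌋ = 54 − 53 = 1
n=88: ⌊(89·172)/279⌋ − ⌊(88·172)/279⌋ = ⌊15308/279⌋ − ⌊15136/279⌋ = 54 − 54 = 0
n=89: ⌊(90·172)/279⌋ − ⌊(89·172)/279⌋ = ⌊15480/279⌋ − ⌊15308/279⌋ = 55 − 54 = 1

010110101101101011010110110101101011011010110101101101011010110110101101101011010110110101


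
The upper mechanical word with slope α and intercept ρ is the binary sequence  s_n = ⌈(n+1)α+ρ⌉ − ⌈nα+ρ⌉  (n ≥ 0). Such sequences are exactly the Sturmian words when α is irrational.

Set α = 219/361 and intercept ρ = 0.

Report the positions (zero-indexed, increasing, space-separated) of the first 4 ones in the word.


n=0: ⌈219/361⌉−⌈0/361⌉ = 1−0 = 1  ← one
n=1: ⌈438/361⌉−⌈219/361⌉ = 2−1 = 1  ← one
n=2: ⌈657/361⌉−⌈438/361⌉ = 2−2 = 0
n=3: ⌈876/361⌉−⌈657/361⌉ = 3−2 = 1  ← one
n=4: ⌈1095/361⌉−⌈876/361⌉ = 4−3 = 1  ← one
positions of the first 4 ones: 0 1 3 4

0 1 3 4


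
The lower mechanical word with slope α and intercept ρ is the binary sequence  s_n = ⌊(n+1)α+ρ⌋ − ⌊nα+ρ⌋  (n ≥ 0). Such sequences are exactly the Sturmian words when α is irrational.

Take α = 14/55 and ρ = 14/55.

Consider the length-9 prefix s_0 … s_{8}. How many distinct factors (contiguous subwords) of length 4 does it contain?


t_n = ⌊(n·14+14)/55⌋ for n = 0 … 9:
  n=0…9: ⌊14/55⌋=0 ⌊28/55⌋=0 ⌊42/55⌋=0 ⌊56/55⌋=1 ⌊70/55⌋=1 ⌊84/55⌋=1 ⌊98/55⌋=1 ⌊112/55⌋=2 ⌊126/55⌋=2 ⌊140/55⌋=2
s_n = t_(n+1) − t_n for n = 0 … 8 gives
prefix = 001000100
slide a length-4 window over [0..3] … [5..8] (6 windows); first occurrence of each distinct factor:
  [  0..  3] 0010
  [  1..  4] 0100
  [  2..  5] 1000
  [  3..  6] 0001
  (the other 2 windows repeat one of these)
distinct factors: {0001, 0010, 0100, 1000}
count = 4  (Sturmian bound for length 4 is 5)

4


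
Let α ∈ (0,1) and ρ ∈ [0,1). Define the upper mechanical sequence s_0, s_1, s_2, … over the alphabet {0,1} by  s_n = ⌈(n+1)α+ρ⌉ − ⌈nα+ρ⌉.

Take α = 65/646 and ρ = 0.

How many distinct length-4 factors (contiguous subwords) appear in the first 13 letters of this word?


t_n = ⌈(n·65)/646⌉ for n = 0 … 13:
  n=0…9: ⌈0/646⌉=0 ⌈65/646⌉=1 ⌈130/646⌉=1 ⌈195/646⌉=1 ⌈260/646⌉=1 ⌈325/646⌉=1 ⌈390/646⌉=1 ⌈455/646⌉=1 ⌈520/646⌉=1 ⌈585/646⌉=1
  n=10…13: ⌈650/646⌉=2 ⌈715/646⌉=2 ⌈780/646⌉=2 ⌈845/646⌉=2
s_n = t_(n+1) − t_n for n = 0 … 12 gives
prefix = 1000000001000
slide a length-4 window over [0..3] … [9..12] (10 windows); first occurrence of each distinct factor:
  [  0..  3] 1000
  [  1..  4] 0000
  [  6..  9] 0001
  [  7.. 10] 0010
  [  8.. 11] 0100
  (the other 5 windows repeat one of these)
distinct factors: {0000, 0001, 0010, 0100, 1000}
count = 5  (Sturmian bound for length 4 is 5)

5


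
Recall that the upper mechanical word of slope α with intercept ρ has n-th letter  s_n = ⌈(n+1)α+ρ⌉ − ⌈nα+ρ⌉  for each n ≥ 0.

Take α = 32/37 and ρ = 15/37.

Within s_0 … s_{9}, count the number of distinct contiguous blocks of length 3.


4

t_n = ⌈(n·32+15)/37⌉ for n = 0 … 10:
  n=0…9: ⌈15/37⌉=1 ⌈47/37⌉=2 ⌈79/37⌉=3 ⌈111/37⌉=3 ⌈143/37⌉=4 ⌈175/37⌉=5 ⌈207/37⌉=6 ⌈239/37⌉=7 ⌈271/37⌉=8 ⌈303/37⌉=9
  n=10: ⌈335/37⌉=10
s_n = t_(n+1) − t_n for n = 0 … 9 gives
prefix = 1101111111
slide a length-3 window over [0..2] … [7..9] (8 windows); first occurrence of each distinct factor:
  [  0..  2] 110
  [  1..  3] 101
  [  2..  4] 011
  [  3..  5] 111
  (the other 4 windows repeat one of these)
distinct factors: {011, 101, 110, 111}
count = 4  (Sturmian bound for length 3 is 4)


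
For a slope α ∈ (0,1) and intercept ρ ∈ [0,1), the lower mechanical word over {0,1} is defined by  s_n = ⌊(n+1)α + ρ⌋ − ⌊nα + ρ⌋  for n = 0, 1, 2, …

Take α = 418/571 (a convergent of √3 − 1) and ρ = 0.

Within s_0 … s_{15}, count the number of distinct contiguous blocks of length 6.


t_n = ⌊(n·418)/571⌋ for n = 0 … 16:
  n=0…9: ⌊0/571⌋=0 ⌊418/571⌋=0 ⌊836/571⌋=1 ⌊1254/571⌋=2 ⌊1672/571⌋=2 ⌊2090/571⌋=3 ⌊2508/571⌋=4 ⌊2926/571⌋=5 ⌊3344/571⌋=5 ⌊3762/571⌋=6
  n=10…16: ⌊4180/571⌋=7 ⌊4598/571⌋=8 ⌊5016/571⌋=8 ⌊5434/571⌋=9 ⌊5852/571⌋=10 ⌊6270/571⌋=10 ⌊6688/571⌋=11
s_n = t_(n+1) − t_n for n = 0 … 15 gives
prefix = 0110111011101101
slide a length-6 window over [0..5] … [10..15] (11 windows); first occurrence of each distinct factor:
  [  0..  5] 011011
  [  1..  6] 110111
  [  2..  7] 101110
  [  3..  8] 011101
  [  4..  9] 111011
  [  9.. 14] 110110
  [ 10.. 15] 101101
  (the other 4 windows repeat one of these)
distinct factors: {011011, 011101, 101101, 101110, 110110, 110111, 111011}
count = 7  (Sturmian bound for length 6 is 7)

7


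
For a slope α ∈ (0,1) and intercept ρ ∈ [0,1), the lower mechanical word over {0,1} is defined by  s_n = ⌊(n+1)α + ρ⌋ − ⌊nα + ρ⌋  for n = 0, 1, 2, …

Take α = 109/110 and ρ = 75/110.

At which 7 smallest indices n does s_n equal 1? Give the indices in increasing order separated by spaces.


n=0: ⌊184/110⌋−⌊75/110⌋ = 1−0 = 1  ← one
n=1: ⌊293/110⌋−⌊184/110⌋ = 2−1 = 1  ← one
n=2: ⌊402/110⌋−⌊293/110⌋ = 3−2 = 1  ← one
n=3: ⌊511/110⌋−⌊402/110⌋ = 4−3 = 1  ← one
n=4: ⌊620/110⌋−⌊511/110⌋ = 5−4 = 1  ← one
n=5: ⌊729/110⌋−⌊620/110⌋ = 6−5 = 1  ← one
n=6: ⌊838/110⌋−⌊729/110⌋ = 7−6 = 1  ← one
positions of the first 7 ones: 0 1 2 3 4 5 6

0 1 2 3 4 5 6


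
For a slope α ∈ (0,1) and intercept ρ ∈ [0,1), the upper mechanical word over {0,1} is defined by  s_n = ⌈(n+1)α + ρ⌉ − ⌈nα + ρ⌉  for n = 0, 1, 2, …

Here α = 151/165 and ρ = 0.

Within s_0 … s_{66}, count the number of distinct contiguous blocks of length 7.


t_n = ⌈(n·151)/165⌉ for n = 0 … 67:
  n=0…9: ⌈0/165⌉=0 ⌈151/165⌉=1 ⌈302/165⌉=2 ⌈453/165⌉=3 ⌈604/165⌉=4 ⌈755/165⌉=5 ⌈906/165⌉=6 ⌈1057/165⌉=7 ⌈1208/165⌉=8 ⌈1359/165⌉=9
  n=10…19: ⌈1510/165⌉=10 ⌈1661/165⌉=11 ⌈1812/165⌉=11 ⌈1963/165⌉=12 ⌈2114/165⌉=13 ⌈2265/165⌉=14 ⌈2416/165⌉=15 ⌈2567/165⌉=16 ⌈2718/165⌉=17 ⌈2869/165⌉=18
  n=20…29: ⌈3020/165⌉=19 ⌈3171/165⌉=20 ⌈3322/165⌉=21 ⌈3473/165⌉=22 ⌈3624/165⌉=22 ⌈3775/165⌉=23 ⌈3926/165⌉=24 ⌈4077/165⌉=25 ⌈4228/165⌉=26 ⌈4379/165⌉=27
  n=30…39: ⌈4530/165⌉=28 ⌈4681/165⌉=29 ⌈4832/165⌉=30 ⌈4983/165⌉=31 ⌈5134/165⌉=32 ⌈5285/165⌉=33 ⌈5436/165⌉=33 ⌈5587/165⌉=34 ⌈5738/165⌉=35 ⌈5889/165⌉=36
  n=40…49: ⌈6040/165⌉=37 ⌈6191/165⌉=38 ⌈6342/165⌉=39 ⌈6493/165⌉=40 ⌈6644/165⌉=41 ⌈6795/165⌉=42 ⌈6946/165⌉=43 ⌈7097/165⌉=44 ⌈7248/165⌉=44 ⌈7399/165⌉=45
  n=50…59: ⌈7550/165⌉=46 ⌈7701/165⌉=47 ⌈7852/165⌉=48 ⌈8003/165⌉=49 ⌈8154/165⌉=50 ⌈8305/165⌉=51 ⌈8456/165⌉=52 ⌈8607/165⌉=53 ⌈8758/165⌉=54 ⌈8909/165⌉=54
  n=60…67: ⌈9060/165⌉=55 ⌈9211/165⌉=56 ⌈9362/165⌉=57 ⌈9513/165⌉=58 ⌈9664/165⌉=59 ⌈9815/165⌉=60 ⌈9966/165⌉=61 ⌈10117/165⌉=62
s_n = t_(n+1) − t_n for n = 0 … 66 gives
prefix = 1111111111101111111111101111111111101111111111101111111111011111111
slide a length-7 window over [0..6] … [60..66] (61 windows); first occurrence of each distinct factor:
  [  0..  6] 1111111
  [  5.. 11] 1111110
  [  6.. 12] 1111101
  [  7.. 13] 1111011
  [  8.. 14] 1110111
  [  9.. 15] 1101111
  [ 10.. 16] 1011111
  [ 11.. 17] 0111111
  (the other 53 windows repeat one of these)
distinct factors: {0111111, 1011111, 1101111, 1110111, 1111011, 1111101, 1111110, 1111111}
count = 8  (Sturmian bound for length 7 is 8)

8


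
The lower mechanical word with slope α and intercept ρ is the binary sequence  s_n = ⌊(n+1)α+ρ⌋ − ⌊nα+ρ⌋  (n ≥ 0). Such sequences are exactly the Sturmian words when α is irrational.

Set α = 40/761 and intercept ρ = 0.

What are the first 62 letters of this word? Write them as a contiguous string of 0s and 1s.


00000000000000000001000000000000000000100000000000000000010000

n=0: ⌊(1·40)/761⌋ − ⌊(0·40)/761⌋ = ⌊40/761⌋ − ⌊0/761⌋ = 0 − 0 = 0
n=1: ⌊(2·40)/761⌋ − ⌊(1·40)/761⌋ = ⌊80/761⌋ − ⌊40/761⌋ = 0 − 0 = 0
n=2: ⌊(3·40)/761⌋ − ⌊(2·40)/761⌋ = ⌊120/761⌋ − ⌊80/761⌋ = 0 − 0 = 0
n=3: ⌊(4·40)/761⌋ − ⌊(3·40)/761⌋ = ⌊160/761⌋ − ⌊120/761⌋ = 0 − 0 = 0
n=4: ⌊(5·40)/761⌋ − ⌊(4·40)/761⌋ = ⌊200/761⌋ − ⌊160/761⌋ = 0 − 0 = 0
n=5: ⌊(6·40)/761⌋ − ⌊(5·40)/761⌋ = ⌊240/761⌋ − ⌊200/761⌋ = 0 − 0 = 0
n=6: ⌊(7·40)/761⌋ − ⌊(6·40)/761⌋ = ⌊280/761⌋ − ⌊240/761⌋ = 0 − 0 = 0
n=7: ⌊(8·40)/761⌋ − ⌊(7·40)/761⌋ = ⌊320/761⌋ − ⌊280/761⌋ = 0 − 0 = 0
n=8: ⌊(9·40)/761⌋ − ⌊(8·40)/761⌋ = ⌊360/761⌋ − ⌊320/761⌋ = 0 − 0 = 0
n=9: ⌊(10·40)/761⌋ − ⌊(9·40)/761⌋ = ⌊400/761⌋ − ⌊360/761⌋ = 0 − 0 = 0
n=10: ⌊(11·40)/761⌋ − ⌊(10·40)/761⌋ = ⌊440/761⌋ − ⌊400/761⌋ = 0 − 0 = 0
n=11: ⌊(12·40)/761⌋ − ⌊(11·40)/761⌋ = ⌊480/761⌋ − ⌊440/761⌋ = 0 − 0 = 0
n=12: ⌊(13·40)/761⌋ − ⌊(12·40)/761⌋ = ⌊520/761⌋ − ⌊480/761⌋ = 0 − 0 = 0
n=13: ⌊(14·40)/761⌋ − ⌊(13·40)/761⌋ = ⌊560/761⌋ − ⌊520/761⌋ = 0 − 0 = 0
n=14: ⌊(15·40)/761⌋ − ⌊(14·40)/761⌋ = ⌊600/761⌋ − ⌊560/761⌋ = 0 − 0 = 0
n=15: ⌊(16·40)/761⌋ − ⌊(15·40)/761⌋ = ⌊640/761⌋ − ⌊600/761⌋ = 0 − 0 = 0
n=16: ⌊(17·40)/761⌋ − ⌊(16·40)/761⌋ = ⌊680/761⌋ − ⌊640/761⌋ = 0 − 0 = 0
n=17: ⌊(18·40)/761⌋ − ⌊(17·40)/761⌋ = ⌊720/761⌋ − ⌊680/761⌋ = 0 − 0 = 0
n=18: ⌊(19·40)/761⌋ − ⌊(18·40)/761⌋ = ⌊760/761⌋ − ⌊720/761⌋ = 0 − 0 = 0
n=19: ⌊(20·40)/761⌋ − ⌊(19·40)/761⌋ = ⌊800/761⌋ − ⌊760/761⌋ = 1 − 0 = 1
n=20: ⌊(21·40)/761⌋ − ⌊(20·40)/761⌋ = ⌊840/761⌋ − ⌊800/761⌋ = 1 − 1 = 0
n=21: ⌊(22·40)/761⌋ − ⌊(21·40)/761⌋ = ⌊880/761⌋ − ⌊840/761⌋ = 1 − 1 = 0
n=22: ⌊(23·40)/761⌋ − ⌊(22·40)/761⌋ = ⌊920/761⌋ − ⌊880/761⌋ = 1 − 1 = 0
n=23: ⌊(24·40)/761⌋ − ⌊(23·40)/761⌋ = ⌊960/761⌋ − ⌊920/761⌋ = 1 − 1 = 0
n=24: ⌊(25·40)/761⌋ − ⌊(24·40)/761⌋ = ⌊1000/761⌋ − ⌊960/761⌋ = 1 − 1 = 0
n=25: ⌊(26·40)/761⌋ − ⌊(25·40)/761⌋ = ⌊1040/761⌋ − ⌊1000/761⌋ = 1 − 1 = 0
n=26: ⌊(27·40)/761⌋ − ⌊(26·40)/761⌋ = ⌊1080/761⌋ − ⌊1040/761⌋ = 1 − 1 = 0
n=27: ⌊(28·40)/761⌋ − ⌊(27·40)/761⌋ = ⌊1120/761⌋ − ⌊1080/761⌋ = 1 − 1 = 0
n=28: ⌊(29·40)/761⌋ − ⌊(28·40)/761⌋ = ⌊1160/761⌋ − ⌊1120/761⌋ = 1 − 1 = 0
n=29: ⌊(30·40)/761⌋ − ⌊(29·40)/761⌋ = ⌊1200/761⌋ − ⌊1160/761⌋ = 1 − 1 = 0
n=30: ⌊(31·40)/761⌋ − ⌊(30·40)/761⌋ = ⌊1240/761⌋ − ⌊1200/761⌋ = 1 − 1 = 0
n=31: ⌊(32·40)/761⌋ − ⌊(31·40)/761⌋ = ⌊1280/761⌋ − ⌊1240/761⌋ = 1 − 1 = 0
n=32: ⌊(33·40)/761⌋ − ⌊(32·40)/761⌋ = ⌊1320/761⌋ − ⌊1280/761⌋ = 1 − 1 = 0
n=33: ⌊(34·40)/761⌋ − ⌊(33·40)/761⌋ = ⌊1360/761⌋ − ⌊1320/761⌋ = 1 − 1 = 0
n=34: ⌊(35·40)/761⌋ − ⌊(34·40)/761⌋ = ⌊1400/761⌋ − ⌊1360/761⌋ = 1 − 1 = 0
n=35: ⌊(36·40)/761⌋ − ⌊(35·40)/761⌋ = ⌊1440/761⌋ − ⌊1400/761⌋ = 1 − 1 = 0
n=36: ⌊(37·40)/761⌋ − ⌊(36·40)/761⌋ = ⌊1480/761⌋ − ⌊1440/761⌋ = 1 − 1 = 0
n=37: ⌊(38·40)/761⌋ − ⌊(37·40)/761⌋ = ⌊1520/761⌋ − ⌊1480/761⌋ = 1 − 1 = 0
n=38: ⌊(39·40)/761⌋ − ⌊(38·40)/761⌋ = ⌊1560/761⌋ − ⌊1520/761⌋ = 2 − 1 = 1
n=39: ⌊(40·40)/761⌋ − ⌊(39·40)/761⌋ = ⌊1600/761⌋ − ⌊1560/761⌋ = 2 − 2 = 0
n=40: ⌊(41·40)/761⌋ − ⌊(40·40)/761⌋ = ⌊1640/761⌋ − ⌊1600/761⌋ = 2 − 2 = 0
n=41: ⌊(42·40)/761⌋ − ⌊(41·40)/761⌋ = ⌊1680/761⌋ − ⌊1640/761⌋ = 2 − 2 = 0
n=42: ⌊(43·40)/761⌋ − ⌊(42·40)/761⌋ = ⌊1720/761⌋ − ⌊1680/761⌋ = 2 − 2 = 0
n=43: ⌊(44·40)/761⌋ − ⌊(43·40)/761⌋ = ⌊1760/761⌋ − ⌊1720/761⌋ = 2 − 2 = 0
n=44: ⌊(45·40)/761⌋ − ⌊(44·40)/761⌋ = ⌊1800/761⌋ − ⌊1760/761⌋ = 2 − 2 = 0
n=45: ⌊(46·40)/761⌋ − ⌊(45·40)/761⌋ = ⌊1840/761⌋ − ⌊1800/761⌋ = 2 − 2 = 0
n=46: ⌊(47·40)/761⌋ − ⌊(46·40)/761⌋ = ⌊1880/761⌋ − ⌊1840/761⌋ = 2 − 2 = 0
n=47: ⌊(48·40)/761⌋ − ⌊(47·40)/761⌋ = ⌊1920/761⌋ − ⌊1880/761⌋ = 2 − 2 = 0
n=48: ⌊(49·40)/761⌋ − ⌊(48·40)/761⌋ = ⌊1960/761⌋ − ⌊1920/761⌋ = 2 − 2 = 0
n=49: ⌊(50·40)/761⌋ − ⌊(49·40)/761⌋ = ⌊2000/761⌋ − ⌊1960/761⌋ = 2 − 2 = 0
n=50: ⌊(51·40)/761⌋ − ⌊(50·40)/761⌋ = ⌊2040/761⌋ − ⌊2000/761⌋ = 2 − 2 = 0
n=51: ⌊(52·40)/761⌋ − ⌊(51·40)/761⌋ = ⌊2080/761⌋ − ⌊2040/761⌋ = 2 − 2 = 0
n=52: ⌊(53·40)/761⌋ − ⌊(52·40)/761⌋ = ⌊2120/761⌋ − ⌊2080/761⌋ = 2 − 2 = 0
n=53: ⌊(54·40)/761⌋ − ⌊(53·40)/761⌋ = ⌊2160/761⌋ − ⌊2120/761⌋ = 2 − 2 = 0
n=54: ⌊(55·40)/761⌋ − ⌊(54·40)/761⌋ = ⌊2200/761⌋ − ⌊2160/761⌋ = 2 − 2 = 0
n=55: ⌊(56·40)/761⌋ − ⌊(55·40)/761⌋ = ⌊2240/761⌋ − ⌊2200/761⌋ = 2 − 2 = 0
n=56: ⌊(57·40)/761⌋ − ⌊(56·40)/761⌋ = ⌊2280/761⌋ − ⌊2240/761⌋ = 2 − 2 = 0
n=57: ⌊(58·40)/761⌋ − ⌊(57·40)/761⌋ = ⌊2320/761⌋ − ⌊2280/761⌋ = 3 − 2 = 1
n=58: ⌊(59·40)/761⌋ − ⌊(58·40)/761⌋ = ⌊2360/761⌋ − ⌊2320/761⌋ = 3 − 3 = 0
n=59: ⌊(60·40)/761⌋ − ⌊(59·40)/761⌋ = ⌊2400/761⌋ − ⌊2360/761⌋ = 3 − 3 = 0
n=60: ⌊(61·40)/761⌋ − ⌊(60·40)/761⌋ = ⌊2440/761⌋ − ⌊2400/761⌋ = 3 − 3 = 0
n=61: ⌊(62·40)/761⌋ − ⌊(61·40)/761⌋ = ⌊2480/761⌋ − ⌊2440/761⌋ = 3 − 3 = 0


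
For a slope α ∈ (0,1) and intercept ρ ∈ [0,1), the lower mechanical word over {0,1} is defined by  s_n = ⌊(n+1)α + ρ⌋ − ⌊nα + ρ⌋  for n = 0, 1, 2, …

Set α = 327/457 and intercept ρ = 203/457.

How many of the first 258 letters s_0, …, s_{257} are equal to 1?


#1s = Σ_{n=0}^{257} s_n = Σ_{n=0}^{257} (⌊(n+1)α+ρ⌋ − ⌊nα+ρ⌋)
the sum telescopes: every ⌊nα+ρ⌋ with 0 < n < 258 appears once with + and once with −, leaving ⌊258α+ρ⌋ − ⌊0·α+ρ⌋
258α + ρ = (258·327 + 203) / 457 = 84569/457
ρ = 203/457
⌊84569/457⌋ = 185,  ⌊203/457⌋ = 0
#1s = 185 − 0 = 185

185


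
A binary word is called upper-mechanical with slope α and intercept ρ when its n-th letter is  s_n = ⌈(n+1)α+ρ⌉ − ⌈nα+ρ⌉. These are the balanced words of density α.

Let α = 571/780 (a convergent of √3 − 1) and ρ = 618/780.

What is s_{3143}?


(n+1)α + ρ = (3144·571 + 618) / 780 = 1795842/780
nα + ρ     = (3143·571 + 618) / 780 = 1795271/780
⌈1795842/780⌉ = 2303,  ⌈1795271/780⌉ = 2302
s_{3143} = 2303 − 2302 = 1

1


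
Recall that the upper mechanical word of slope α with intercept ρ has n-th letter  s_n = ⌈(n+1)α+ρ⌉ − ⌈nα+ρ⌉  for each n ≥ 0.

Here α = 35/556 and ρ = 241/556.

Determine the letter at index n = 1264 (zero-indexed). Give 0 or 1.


0

(n+1)α + ρ = (1265·35 + 241) / 556 = 44516/556
nα + ρ     = (1264·35 + 241) / 556 = 44481/556
⌈44516/556⌉ = 81,  ⌈44481/556⌉ = 81
s_{1264} = 81 − 81 = 0


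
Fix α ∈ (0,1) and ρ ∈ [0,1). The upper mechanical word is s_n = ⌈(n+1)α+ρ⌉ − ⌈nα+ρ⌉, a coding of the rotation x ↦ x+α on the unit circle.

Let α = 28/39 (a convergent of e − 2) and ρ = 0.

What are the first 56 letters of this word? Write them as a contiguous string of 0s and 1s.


11101110110111011011101101110110111011011101110110111011

n=0: ⌈(1·28)/39⌉ − ⌈(0·28)/39⌉ = ⌈28/39⌉ − ⌈0/39⌉ = 1 − 0 = 1
n=1: ⌈(2·28)/39⌉ − ⌈(1·28)/39⌉ = ⌈56/39⌉ − ⌈28/39⌉ = 2 − 1 = 1
n=2: ⌈(3·28)/39⌉ − ⌈(2·28)/39⌉ = ⌈84/39⌉ − ⌈56/39⌉ = 3 − 2 = 1
n=3: ⌈(4·28)/39⌉ − ⌈(3·28)/39⌉ = ⌈112/39⌉ − ⌈84/39⌉ = 3 − 3 = 0
n=4: ⌈(5·28)/39⌉ − ⌈(4·28)/39⌉ = ⌈140/39⌉ − ⌈112/39⌉ = 4 − 3 = 1
n=5: ⌈(6·28)/39⌉ − ⌈(5·28)/39⌉ = ⌈168/39⌉ − ⌈140/39⌉ = 5 − 4 = 1
n=6: ⌈(7·28)/39⌉ − ⌈(6·28)/39⌉ = ⌈196/39⌉ − ⌈168/39⌉ = 6 − 5 = 1
n=7: ⌈(8·28)/39⌉ − ⌈(7·28)/39⌉ = ⌈224/39⌉ − ⌈196/39⌉ = 6 − 6 = 0
n=8: ⌈(9·28)/39⌉ − ⌈(8·28)/39⌉ = ⌈252/39⌉ − ⌈224/39⌉ = 7 − 6 = 1
n=9: ⌈(10·28)/39⌉ − ⌈(9·28)/39⌉ = ⌈280/39⌉ − ⌈252/39⌉ = 8 − 7 = 1
n=10: ⌈(11·28)/39⌉ − ⌈(10·28)/39⌉ = ⌈308/39⌉ − ⌈280/39⌉ = 8 − 8 = 0
n=11: ⌈(12·28)/39⌉ − ⌈(11·28)/39⌉ = ⌈336/39⌉ − ⌈308/39⌉ = 9 − 8 = 1
n=12: ⌈(13·28)/39⌉ − ⌈(12·28)/39⌉ = ⌈364/39⌉ − ⌈336/39⌉ = 10 − 9 = 1
n=13: ⌈(14·28)/39⌉ − ⌈(13·28)/39⌉ = ⌈392/39⌉ − ⌈364/39⌉ = 11 − 10 = 1
n=14: ⌈(15·28)/39⌉ − ⌈(14·28)/39⌉ = ⌈420/39⌉ − ⌈392/39⌉ = 11 − 11 = 0
n=15: ⌈(16·28)/39⌉ − ⌈(15·28)/39⌉ = ⌈448/39⌉ − ⌈420/39⌉ = 12 − 11 = 1
n=16: ⌈(17·28)/39⌉ − ⌈(16·28)/39⌉ = ⌈476/39⌉ − ⌈448/39⌉ = 13 − 12 = 1
n=17: ⌈(18·28)/39⌉ − ⌈(17·28)/39⌉ = ⌈504/39⌉ − ⌈476/39⌉ = 13 − 13 = 0
n=18: ⌈(19·28)/39⌉ − ⌈(18·28)/39⌉ = ⌈532/39⌉ − ⌈504/39⌉ = 14 − 13 = 1
n=19: ⌈(20·28)/39⌉ − ⌈(19·28)/39⌉ = ⌈560/39⌉ − ⌈532/39⌉ = 15 − 14 = 1
n=20: ⌈(21·28)/39⌉ − ⌈(20·28)/39⌉ = ⌈588/39⌉ − ⌈560/39⌉ = 16 − 15 = 1
n=21: ⌈(22·28)/39⌉ − ⌈(21·28)/39⌉ = ⌈616/39⌉ − ⌈588/39⌉ = 16 − 16 = 0
n=22: ⌈(23·28)/39⌉ − ⌈(22·28)/39⌉ = ⌈644/39⌉ − ⌈616/39⌉ = 17 − 16 = 1
n=23: ⌈(24·28)/39⌉ − ⌈(23·28)/39⌉ = ⌈672/39⌉ − ⌈644/39⌉ = 18 − 17 = 1
n=24: ⌈(25·28)/39⌉ − ⌈(24·28)/39⌉ = ⌈700/39⌉ − ⌈672/39⌉ = 18 − 18 = 0
n=25: ⌈(26·28)/39⌉ − ⌈(25·28)/39⌉ = ⌈728/39⌉ − ⌈700/39⌉ = 19 − 18 = 1
n=26: ⌈(27·28)/39⌉ − ⌈(26·28)/39⌉ = ⌈756/39⌉ − ⌈728/39⌉ = 20 − 19 = 1
n=27: ⌈(28·28)/39⌉ − ⌈(27·28)/39⌉ = ⌈784/39⌉ − ⌈756/39⌉ = 21 − 20 = 1
n=28: ⌈(29·28)/39⌉ − ⌈(28·28)/39⌉ = ⌈812/39⌉ − ⌈784/39⌉ = 21 − 21 = 0
n=29: ⌈(30·28)/39⌉ − ⌈(29·28)/39⌉ = ⌈840/39⌉ − ⌈812/39⌉ = 22 − 21 = 1
n=30: ⌈(31·28)/39⌉ − ⌈(30·28)/39⌉ = ⌈868/39⌉ − ⌈840/39⌉ = 23 − 22 = 1
n=31: ⌈(32·28)/39⌉ − ⌈(31·28)/39⌉ = ⌈896/39⌉ − ⌈868/39⌉ = 23 − 23 = 0
n=32: ⌈(33·28)/39⌉ − ⌈(32·28)/39⌉ = ⌈924/39⌉ − ⌈896/39⌉ = 24 − 23 = 1
n=33: ⌈(34·28)/39⌉ − ⌈(33·28)/39⌉ = ⌈952/39⌉ − ⌈924/39⌉ = 25 − 24 = 1
n=34: ⌈(35·28)/39⌉ − ⌈(34·28)/39⌉ = ⌈980/39⌉ − ⌈952/39⌉ = 26 − 25 = 1
n=35: ⌈(36·28)/39⌉ − ⌈(35·28)/39⌉ = ⌈1008/39⌉ − ⌈980/39⌉ = 26 − 26 = 0
n=36: ⌈(37·28)/39⌉ − ⌈(36·28)/39⌉ = ⌈1036/39⌉ − ⌈1008/39⌉ = 27 − 26 = 1
n=37: ⌈(38·28)/39⌉ − ⌈(37·28)/39⌉ = ⌈1064/39⌉ − ⌈1036/39⌉ = 28 − 27 = 1
n=38: ⌈(39·28)/39⌉ − ⌈(38·28)/39⌉ = ⌈1092/39⌉ − ⌈1064/39⌉ = 28 − 28 = 0
n=39: ⌈(40·28)/39⌉ − ⌈(39·28)/39⌉ = ⌈1120/39⌉ − ⌈1092/39⌉ = 29 − 28 = 1
n=40: ⌈(41·28)/39⌉ − ⌈(40·28)/39⌉ = ⌈1148/39⌉ − ⌈1120/39⌉ = 30 − 29 = 1
n=41: ⌈(42·28)/39⌉ − ⌈(41·28)/39⌉ = ⌈1176/39⌉ − ⌈1148/39⌉ = 31 − 30 = 1
n=42: ⌈(43·28)/39⌉ − ⌈(42·28)/39⌉ = ⌈1204/39⌉ − ⌈1176/39⌉ = 31 − 31 = 0
n=43: ⌈(44·28)/39⌉ − ⌈(43·28)/39⌉ = ⌈1232/39⌉ − ⌈1204/39⌉ = 32 − 31 = 1
n=44: ⌈(45·28)/39⌉ − ⌈(44·28)/39⌉ = ⌈1260/39⌉ − ⌈1232/39⌉ = 33 − 32 = 1
n=45: ⌈(46·28)/39⌉ − ⌈(45·28)/39⌉ = ⌈1288/39⌉ − ⌈1260/39⌉ = 34 − 33 = 1
n=46: ⌈(47·28)/39⌉ − ⌈(46·28)/39⌉ = ⌈1316/39⌉ − ⌈1288/39⌉ = 34 − 34 = 0
n=47: ⌈(48·28)/39⌉ − ⌈(47·28)/39⌉ = ⌈1344/39⌉ − ⌈1316/39⌉ = 35 − 34 = 1
n=48: ⌈(49·28)/39⌉ − ⌈(48·28)/39⌉ = ⌈1372/39⌉ − ⌈1344/39⌉ = 36 − 35 = 1
n=49: ⌈(50·28)/39⌉ − ⌈(49·28)/39⌉ = ⌈1400/39⌉ − ⌈1372/39⌉ = 36 − 36 = 0
n=50: ⌈(51·28)/39⌉ − ⌈(50·28)/39⌉ = ⌈1428/39⌉ − ⌈1400/39⌉ = 37 − 36 = 1
n=51: ⌈(52·28)/39⌉ − ⌈(51·28)/39⌉ = ⌈1456/39⌉ − ⌈1428/39⌉ = 38 − 37 = 1
n=52: ⌈(53·28)/39⌉ − ⌈(52·28)/39⌉ = ⌈1484/39⌉ − ⌈1456/39⌉ = 39 − 38 = 1
n=53: ⌈(54·28)/39⌉ − ⌈(53·28)/39⌉ = ⌈1512/39⌉ − ⌈1484/39⌉ = 39 − 39 = 0
n=54: ⌈(55·28)/39⌉ − ⌈(54·28)/39⌉ = ⌈1540/39⌉ − ⌈1512/39⌉ = 40 − 39 = 1
n=55: ⌈(56·28)/39⌉ − ⌈(55·28)/39⌉ = ⌈1568/39⌉ − ⌈1540/39⌉ = 41 − 40 = 1


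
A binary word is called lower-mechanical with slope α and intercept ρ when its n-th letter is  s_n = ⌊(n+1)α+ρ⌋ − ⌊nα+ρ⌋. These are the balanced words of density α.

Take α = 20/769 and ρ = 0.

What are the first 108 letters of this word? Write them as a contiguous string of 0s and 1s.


000000000000000000000000000000000000001000000000000000000000000000000000000010000000000000000000000000000000

n=0: ⌊(1·20)/769⌋ − ⌊(0·20)/769⌋ = ⌊20/769⌋ − ⌊0/769⌋ = 0 − 0 = 0
n=1: ⌊(2·20)/769⌋ − ⌊(1·20)/769⌋ = ⌊40/769⌋ − ⌊20/769⌋ = 0 − 0 = 0
n=2: ⌊(3·20)/769⌋ − ⌊(2·20)/769⌋ = ⌊60/769⌋ − ⌊40/769⌋ = 0 − 0 = 0
n=3: ⌊(4·20)/769⌋ − ⌊(3·20)/769⌋ = ⌊80/769⌋ − ⌊60/769⌋ = 0 − 0 = 0
n=4: ⌊(5·20)/769⌋ − ⌊(4·20)/769⌋ = ⌊100/769⌋ − ⌊80/769⌋ = 0 − 0 = 0
n=5: ⌊(6·20)/769⌋ − ⌊(5·20)/769⌋ = ⌊120/769⌋ − ⌊100/769⌋ = 0 − 0 = 0
n=6: ⌊(7·20)/769⌋ − ⌊(6·20)/769⌋ = ⌊140/769⌋ − ⌊120/769⌋ = 0 − 0 = 0
n=7: ⌊(8·20)/769⌋ − ⌊(7·20)/769⌋ = ⌊160/769⌋ − ⌊140/769⌋ = 0 − 0 = 0
n=8: ⌊(9·20)/769⌋ − ⌊(8·20)/769⌋ = ⌊180/769⌋ − ⌊160/769⌋ = 0 − 0 = 0
n=9: ⌊(10·20)/769⌋ − ⌊(9·20)/769⌋ = ⌊200/769⌋ − ⌊180/769⌋ = 0 − 0 = 0
n=10: ⌊(11·20)/769⌋ − ⌊(10·20)/769⌋ = ⌊220/769⌋ − ⌊200/769⌋ = 0 − 0 = 0
n=11: ⌊(12·20)/769⌋ − ⌊(11·20)/769⌋ = ⌊240/769⌋ − ⌊220/769⌋ = 0 − 0 = 0
n=12: ⌊(13·20)/769⌋ − ⌊(12·20)/769⌋ = ⌊260/769⌋ − ⌊240/769⌋ = 0 − 0 = 0
n=13: ⌊(14·20)/769⌋ − ⌊(13·20)/769⌋ = ⌊280/769⌋ − ⌊260/769⌋ = 0 − 0 = 0
n=14: ⌊(15·20)/769⌋ − ⌊(14·20)/769⌋ = ⌊300/769⌋ − ⌊280/769⌋ = 0 − 0 = 0
n=15: ⌊(16·20)/769⌋ − ⌊(15·20)/769⌋ = ⌊320/769⌋ − ⌊300/769⌋ = 0 − 0 = 0
n=16: ⌊(17·20)/769⌋ − ⌊(16·20)/769⌋ = ⌊340/769⌋ − ⌊320/769⌋ = 0 − 0 = 0
n=17: ⌊(18·20)/769⌋ − ⌊(17·20)/769⌋ = ⌊360/769⌋ − ⌊340/769⌋ = 0 − 0 = 0
n=18: ⌊(19·20)/769⌋ − ⌊(18·20)/769⌋ = ⌊380/769⌋ − ⌊360/769⌋ = 0 − 0 = 0
n=19: ⌊(20·20)/769⌋ − ⌊(19·20)/769⌋ = ⌊400/769⌋ − ⌊380/769⌋ = 0 − 0 = 0
n=20: ⌊(21·20)/769⌋ − ⌊(20·20)/769⌋ = ⌊420/769⌋ − ⌊400/769⌋ = 0 − 0 = 0
n=21: ⌊(22·20)/769⌋ − ⌊(21·20)/769⌋ = ⌊440/769⌋ − ⌊420/769⌋ = 0 − 0 = 0
n=22: ⌊(23·20)/769⌋ − ⌊(22·20)/769⌋ = ⌊460/769⌋ − ⌊440/769⌋ = 0 − 0 = 0
n=23: ⌊(24·20)/769⌋ − ⌊(23·20)/769⌋ = ⌊480/769⌋ − ⌊460/769⌋ = 0 − 0 = 0
n=24: ⌊(25·20)/769⌋ − ⌊(24·20)/769⌋ = ⌊500/769⌋ − ⌊480/769⌋ = 0 − 0 = 0
n=25: ⌊(26·20)/769⌋ − ⌊(25·20)/769⌋ = ⌊520/769⌋ − ⌊500/769⌋ = 0 − 0 = 0
n=26: ⌊(27·20)/769⌋ − ⌊(26·20)/769⌋ = ⌊540/769⌋ − ⌊520/769⌋ = 0 − 0 = 0
n=27: ⌊(28·20)/769⌋ − ⌊(27·20)/769⌋ = ⌊560/769⌋ − ⌊540/769⌋ = 0 − 0 = 0
n=28: ⌊(29·20)/769⌋ − ⌊(28·20)/769⌋ = ⌊580/769⌋ − ⌊560/769⌋ = 0 − 0 = 0
n=29: ⌊(30·20)/769⌋ − ⌊(29·20)/769⌋ = ⌊600/769⌋ − ⌊580/769⌋ = 0 − 0 = 0
n=30: ⌊(31·20)/769⌋ − ⌊(30·20)/769⌋ = ⌊620/769⌋ − ⌊600/769⌋ = 0 − 0 = 0
n=31: ⌊(32·20)/769⌋ − ⌊(31·20)/769⌋ = ⌊640/769⌋ − ⌊620/769⌋ = 0 − 0 = 0
n=32: ⌊(33·20)/769⌋ − ⌊(32·20)/769⌋ = ⌊660/769⌋ − ⌊640/769⌋ = 0 − 0 = 0
n=33: ⌊(34·20)/769⌋ − ⌊(33·20)/769⌋ = ⌊680/769⌋ − ⌊660/769⌋ = 0 − 0 = 0
n=34: ⌊(35·20)/769⌋ − ⌊(34·20)/769⌋ = ⌊700/769⌋ − ⌊680/769⌋ = 0 − 0 = 0
n=35: ⌊(36·20)/769⌋ − ⌊(35·20)/769⌋ = ⌊720/769⌋ − ⌊700/769⌋ = 0 − 0 = 0
n=36: ⌊(37·20)/769⌋ − ⌊(36·20)/769⌋ = ⌊740/769⌋ − ⌊720/769⌋ = 0 − 0 = 0
n=37: ⌊(38·20)/769⌋ − ⌊(37·20)/769⌋ = ⌊760/769⌋ − ⌊740/769⌋ = 0 − 0 = 0
n=38: ⌊(39·20)/769⌋ − ⌊(38·20)/769⌋ = ⌊780/769⌋ − ⌊760/769⌋ = 1 − 0 = 1
n=39: ⌊(40·20)/769⌋ − ⌊(39·20)/769⌋ = ⌊800/769⌋ − ⌊780/769⌋ = 1 − 1 = 0
n=40: ⌊(41·20)/769⌋ − ⌊(40·20)/769⌋ = ⌊820/769⌋ − ⌊800/769⌋ = 1 − 1 = 0
n=41: ⌊(42·20)/769⌋ − ⌊(41·20)/769⌋ = ⌊840/769⌋ − ⌊820/769⌋ = 1 − 1 = 0
n=42: ⌊(43·20)/769⌋ − ⌊(42·20)/769⌋ = ⌊860/769⌋ − ⌊840/769⌋ = 1 − 1 = 0
n=43: ⌊(44·20)/769⌋ − ⌊(43·20)/769⌋ = ⌊880/769⌋ − ⌊860/769⌋ = 1 − 1 = 0
n=44: ⌊(45·20)/769⌋ − ⌊(44·20)/769⌋ = ⌊900/769⌋ − ⌊880/769⌋ = 1 − 1 = 0
n=45: ⌊(46·20)/769⌋ − ⌊(45·20)/769⌋ = ⌊920/769⌋ − ⌊900/769⌋ = 1 − 1 = 0
n=46: ⌊(47·20)/769⌋ − ⌊(46·20)/769⌋ = ⌊940/769⌋ − ⌊920/769⌋ = 1 − 1 = 0
n=47: ⌊(48·20)/769⌋ − ⌊(47·20)/769⌋ = ⌊960/769⌋ − ⌊940/769⌋ = 1 − 1 = 0
n=48: ⌊(49·20)/769⌋ − ⌊(48·20)/769⌋ = ⌊980/769⌋ − ⌊960/769⌋ = 1 − 1 = 0
n=49: ⌊(50·20)/769⌋ − ⌊(49·20)/769⌋ = ⌊1000/769⌋ − ⌊980/769⌋ = 1 − 1 = 0
n=50: ⌊(51·20)/769⌋ − ⌊(50·20)/769⌋ = ⌊1020/769⌋ − ⌊1000/769⌋ = 1 − 1 = 0
n=51: ⌊(52·20)/769⌋ − ⌊(51·20)/769⌋ = ⌊1040/769⌋ − ⌊1020/769⌋ = 1 − 1 = 0
n=52: ⌊(53·20)/769⌋ − ⌊(52·20)/769⌋ = ⌊1060/769⌋ − ⌊1040/769⌋ = 1 − 1 = 0
n=53: ⌊(54·20)/769⌋ − ⌊(53·20)/769⌋ = ⌊1080/769⌋ − ⌊1060/769⌋ = 1 − 1 = 0
n=54: ⌊(55·20)/769⌋ − ⌊(54·20)/769⌋ = ⌊1100/769⌋ − ⌊1080/769⌋ = 1 − 1 = 0
n=55: ⌊(56·20)/769⌋ − ⌊(55·20)/769⌋ = ⌊1120/769⌋ − ⌊1100/769⌋ = 1 − 1 = 0
n=56: ⌊(57·20)/769⌋ − ⌊(56·20)/769⌋ = ⌊1140/769⌋ − ⌊1120/769⌋ = 1 − 1 = 0
n=57: ⌊(58·20)/769⌋ − ⌊(57·20)/769⌋ = ⌊1160/769⌋ − ⌊1140/769⌋ = 1 − 1 = 0
n=58: ⌊(59·20)/769⌋ − ⌊(58·20)/769⌋ = ⌊1180/769⌋ − ⌊1160/769⌋ = 1 − 1 = 0
n=59: ⌊(60·20)/769⌋ − ⌊(59·20)/769⌋ = ⌊1200/769⌋ − ⌊1180/769⌋ = 1 − 1 = 0
n=60: ⌊(61·20)/769⌋ − ⌊(60·20)/769⌋ = ⌊1220/769⌋ − ⌊1200/769⌋ = 1 − 1 = 0
n=61: ⌊(62·20)/769⌋ − ⌊(61·20)/769⌋ = ⌊1240/769⌋ − ⌊1220/769⌋ = 1 − 1 = 0
n=62: ⌊(63·20)/769⌋ − ⌊(62·20)/769⌋ = ⌊1260/769⌋ − ⌊1240/769⌋ = 1 − 1 = 0
n=63: ⌊(64·20)/769⌋ − ⌊(63·20)/769⌋ = ⌊1280/769⌋ − ⌊1260/769⌋ = 1 − 1 = 0
n=64: ⌊(65·20)/769⌋ − ⌊(64·20)/769⌋ = ⌊1300/769⌋ − ⌊1280/769⌋ = 1 − 1 = 0
n=65: ⌊(66·20)/769⌋ − ⌊(65·20)/769⌋ = ⌊1320/769⌋ − ⌊1300/769⌋ = 1 − 1 = 0
n=66: ⌊(67·20)/769⌋ − ⌊(66·20)/769⌋ = ⌊1340/769⌋ − ⌊1320/769⌋ = 1 − 1 = 0
n=67: ⌊(68·20)/769⌋ − ⌊(67·20)/769⌋ = ⌊1360/769⌋ − ⌊1340/769⌋ = 1 − 1 = 0
n=68: ⌊(69·20)/769⌋ − ⌊(68·20)/769⌋ = ⌊1380/769⌋ − ⌊1360/769⌋ = 1 − 1 = 0
n=69: ⌊(70·20)/769⌋ − ⌊(69·20)/769⌋ = ⌊1400/769⌋ − ⌊1380/769⌋ = 1 − 1 = 0
n=70: ⌊(71·20)/769⌋ − ⌊(70·20)/769⌋ = ⌊1420/769⌋ − ⌊1400/769⌋ = 1 − 1 = 0
n=71: ⌊(72·20)/769⌋ − ⌊(71·20)/769⌋ = ⌊1440/769⌋ − ⌊1420/769⌋ = 1 − 1 = 0
n=72: ⌊(73·20)/769⌋ − ⌊(72·20)/769⌋ = ⌊1460/769⌋ − ⌊1440/769⌋ = 1 − 1 = 0
n=73: ⌊(74·20)/769⌋ − ⌊(73·20)/769⌋ = ⌊1480/769⌋ − ⌊1460/769⌋ = 1 − 1 = 0
n=74: ⌊(75·20)/769⌋ − ⌊(74·20)/769⌋ = ⌊1500/769⌋ − ⌊1480/769⌋ = 1 − 1 = 0
n=75: ⌊(76·20)/769⌋ − ⌊(75·20)/769⌋ = ⌊1520/769⌋ − ⌊1500/769⌋ = 1 − 1 = 0
n=76: ⌊(77·20)/769⌋ − ⌊(76·20)/769⌋ = ⌊1540/769⌋ − ⌊1520/769⌋ = 2 − 1 = 1
n=77: ⌊(78·20)/769⌋ − ⌊(77·20)/769⌋ = ⌊1560/769⌋ − ⌊1540/769⌋ = 2 − 2 = 0
n=78: ⌊(79·20)/769⌋ − ⌊(78·20)/769⌋ = ⌊1580/769⌋ − ⌊1560/769⌋ = 2 − 2 = 0
n=79: ⌊(80·20)/769⌋ − ⌊(79·20)/769⌋ = ⌊1600/769⌋ − ⌊1580/769⌋ = 2 − 2 = 0
n=80: ⌊(81·20)/769⌋ − ⌊(80·20)/769⌋ = ⌊1620/769⌋ − ⌊1600/769⌋ = 2 − 2 = 0
n=81: ⌊(82·20)/769⌋ − ⌊(81·20)/769⌋ = ⌊1640/769⌋ − ⌊1620/769⌋ = 2 − 2 = 0
n=82: ⌊(83·20)/769⌋ − ⌊(82·20)/769⌋ = ⌊1660/769⌋ − ⌊1640/769⌋ = 2 − 2 = 0
n=83: ⌊(84·20)/769⌋ − ⌊(83·20)/769⌋ = ⌊1680/769⌋ − ⌊1660/769⌋ = 2 − 2 = 0
n=84: ⌊(85·20)/769⌋ − ⌊(84·20)/769⌋ = ⌊1700/769⌋ − ⌊1680/769⌋ = 2 − 2 = 0
n=85: ⌊(86·20)/769⌋ − ⌊(85·20)/769⌋ = ⌊1720/769⌋ − ⌊1700/769⌋ = 2 − 2 = 0
n=86: ⌊(87·20)/769⌋ − ⌊(86·20)/769⌋ = ⌊1740/769⌋ − ⌊1720/769⌋ = 2 − 2 = 0
n=87: ⌊(88·20)/769⌋ − ⌊(87·20)/769⌋ = ⌊1760/769⌋ − ⌊1740/769⌋ = 2 − 2 = 0
n=88: ⌊(89·20)/769⌋ − ⌊(88·20)/769⌋ = ⌊1780/769⌋ − ⌊1760/769⌋ = 2 − 2 = 0
n=89: ⌊(90·20)/769⌋ − ⌊(89·20)/769⌋ = ⌊1800/769⌋ − ⌊1780/769⌋ = 2 − 2 = 0
n=90: ⌊(91·20)/769⌋ − ⌊(90·20)/769⌋ = ⌊1820/769⌋ − ⌊1800/769⌋ = 2 − 2 = 0
n=91: ⌊(92·20)/769⌋ − ⌊(91·20)/769⌋ = ⌊1840/769⌋ − ⌊1820/769⌋ = 2 − 2 = 0
n=92: ⌊(93·20)/769⌋ − ⌊(92·20)/769⌋ = ⌊1860/769⌋ − ⌊1840/769⌋ = 2 − 2 = 0
n=93: ⌊(94·20)/769⌋ − ⌊(93·20)/769⌋ = ⌊1880/769⌋ − ⌊1860/769⌋ = 2 − 2 = 0
n=94: ⌊(95·20)/769⌋ − ⌊(94·20)/769⌋ = ⌊1900/769⌋ − ⌊1880/769⌋ = 2 − 2 = 0
n=95: ⌊(96·20)/769⌋ − ⌊(95·20)/769⌋ = ⌊1920/769⌋ − ⌊1900/769⌋ = 2 − 2 = 0
n=96: ⌊(97·20)/769⌋ − ⌊(96·20)/769⌋ = ⌊1940/769⌋ − ⌊1920/769⌋ = 2 − 2 = 0
n=97: ⌊(98·20)/769⌋ − ⌊(97·20)/769⌋ = ⌊1960/769⌋ − ⌊1940/769⌋ = 2 − 2 = 0
n=98: ⌊(99·20)/769⌋ − ⌊(98·20)/769⌋ = ⌊1980/769⌋ − ⌊1960/769⌋ = 2 − 2 = 0
n=99: ⌊(100·20)/769⌋ − ⌊(99·20)/769⌋ = ⌊2000/769⌋ − ⌊1980/769⌋ = 2 − 2 = 0
n=100: ⌊(101·20)/769⌋ − ⌊(100·20)/769⌋ = ⌊2020/769⌋ − ⌊2000/769⌋ = 2 − 2 = 0
n=101: ⌊(102·20)/769⌋ − ⌊(101·20)/769⌋ = ⌊2040/769⌋ − ⌊2020/769⌋ = 2 − 2 = 0
n=102: ⌊(103·20)/769⌋ − ⌊(102·20)/769⌋ = ⌊2060/769⌋ − ⌊2040/769⌋ = 2 − 2 = 0
n=103: ⌊(104·20)/769⌋ − ⌊(103·20)/769⌋ = ⌊2080/769⌋ − ⌊2060/769⌋ = 2 − 2 = 0
n=104: ⌊(105·20)/769⌋ − ⌊(104·20)/769⌋ = ⌊2100/769⌋ − ⌊2080/769⌋ = 2 − 2 = 0
n=105: ⌊(106·20)/769⌋ − ⌊(105·20)/769⌋ = ⌊2120/769⌋ − ⌊2100/769⌋ = 2 − 2 = 0
n=106: ⌊(107·20)/769⌋ − ⌊(106·20)/769⌋ = ⌊2140/769⌋ − ⌊2120/769⌋ = 2 − 2 = 0
n=107: ⌊(108·20)/769⌋ − ⌊(107·20)/769⌋ = ⌊2160/769⌋ − ⌊2140/769⌋ = 2 − 2 = 0
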